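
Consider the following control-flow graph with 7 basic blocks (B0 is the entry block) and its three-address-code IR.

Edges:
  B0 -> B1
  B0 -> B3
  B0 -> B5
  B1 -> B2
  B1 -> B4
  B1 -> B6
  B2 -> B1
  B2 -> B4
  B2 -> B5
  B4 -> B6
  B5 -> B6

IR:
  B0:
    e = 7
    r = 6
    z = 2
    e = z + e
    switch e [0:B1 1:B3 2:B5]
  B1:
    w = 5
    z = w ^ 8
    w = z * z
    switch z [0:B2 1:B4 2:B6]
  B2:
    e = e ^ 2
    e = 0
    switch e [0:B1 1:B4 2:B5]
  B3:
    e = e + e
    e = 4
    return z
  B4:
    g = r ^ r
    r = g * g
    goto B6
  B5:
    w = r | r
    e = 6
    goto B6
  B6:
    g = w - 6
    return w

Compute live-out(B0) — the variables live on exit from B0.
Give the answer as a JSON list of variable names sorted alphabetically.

def/use:
  B0: def={e,r,z} ue=∅
  B1: def={w,z} ue=∅
  B2: def={e} ue={e}
  B3: def={e} ue={e,z}
  B4: def={g,r} ue={r}
  B5: def={e,w} ue={r}
  B6: def={g} ue={w}

Liveness:
  live B0: ∅→{e,r,z}
  live B1: {e,r}→{e,r,w}
  live B2: {e,r,w}→{e,r,w}
  live B3: {e,z}→∅
  live B4: {r,w}→{w}
  live B5: {r}→{w}
  live B6: {w}→∅

live-out(B0) = ["e", "r", "z"]

Answer: ["e", "r", "z"]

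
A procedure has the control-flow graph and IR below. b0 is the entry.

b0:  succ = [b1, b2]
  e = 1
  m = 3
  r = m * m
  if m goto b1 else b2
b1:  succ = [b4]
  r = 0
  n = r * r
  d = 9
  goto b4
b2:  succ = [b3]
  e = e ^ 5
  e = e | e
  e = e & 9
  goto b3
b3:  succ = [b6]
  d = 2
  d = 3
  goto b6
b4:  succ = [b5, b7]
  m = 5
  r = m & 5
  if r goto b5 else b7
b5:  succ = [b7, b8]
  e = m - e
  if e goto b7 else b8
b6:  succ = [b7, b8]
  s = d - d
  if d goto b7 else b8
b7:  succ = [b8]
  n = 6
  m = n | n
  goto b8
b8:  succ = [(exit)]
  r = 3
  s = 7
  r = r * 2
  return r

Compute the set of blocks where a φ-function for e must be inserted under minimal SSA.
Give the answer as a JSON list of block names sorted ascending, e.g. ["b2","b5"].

idom tree: b1←b0 b2←b0 b3←b2 b4←b1 b5←b4 b6←b3 b7←b0 b8←b0
Dom∩ at merges:
  b7: preds {b4,b5,b6}: {b0,b1,b4} ∩ {b0,b1,b4,b5} ∩ {b0,b2,b3,b6} = {b0}; idom=b0
  b8: preds {b5,b6,b7}: {b0,b1,b4,b5} ∩ {b0,b2,b3,b6} ∩ {b0,b7} = {b0}; idom=b0

DF walk-up:
  join b7 pred b4: b4→b1 stop@b0
  join b7 pred b5: b5→b4→b1 stop@b0
  join b7 pred b6: b6→b3→b2 stop@b0
  join b8 pred b5: b5→b4→b1 stop@b0
  join b8 pred b6: b6→b3→b2 stop@b0
  join b8 pred b7: b7 stop@b0
  b0 → ∅
  b1 → {b7,b8}
  b2 → {b7,b8}
  b3 → {b7,b8}
  b4 → {b7,b8}
  b5 → {b7,b8}
  b6 → {b7,b8}
  b7 → {b8}
  b8 → ∅

φ for e: defs {b0,b2,b5}
  DF⁺ = {b7,b8}

Answer: ["b7", "b8"]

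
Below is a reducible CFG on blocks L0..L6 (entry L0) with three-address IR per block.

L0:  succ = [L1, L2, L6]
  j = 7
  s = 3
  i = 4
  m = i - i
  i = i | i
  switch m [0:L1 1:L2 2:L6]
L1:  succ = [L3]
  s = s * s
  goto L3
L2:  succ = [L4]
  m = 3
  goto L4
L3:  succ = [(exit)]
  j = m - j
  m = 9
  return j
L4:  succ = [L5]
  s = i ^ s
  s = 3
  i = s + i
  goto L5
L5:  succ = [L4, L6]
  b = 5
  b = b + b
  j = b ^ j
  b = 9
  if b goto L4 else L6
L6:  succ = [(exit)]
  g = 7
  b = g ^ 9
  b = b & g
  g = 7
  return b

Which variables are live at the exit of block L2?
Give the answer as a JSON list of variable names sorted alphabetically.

Block summaries:
  L0 def {i,j,m,s} use ∅
  L1 def {s} use {s}
  L2 def {m} use ∅
  L3 def {j,m} use {j,m}
  L4 def {i,s} use {i,s}
  L5 def {b,j} use {j}
  L6 def {b,g} use ∅

Backward fixpoint:
  L0: in=∅ out={i,j,m,s}
  L1: in={j,m,s} out={j,m}
  L2: in={i,j,s} out={i,j,s}
  L3: in={j,m} out=∅
  L4: in={i,j,s} out={i,j,s}
  L5: in={i,j,s} out={i,j,s}
  L6: in=∅ out=∅

live-out(L2) = ["i", "j", "s"]

Answer: ["i", "j", "s"]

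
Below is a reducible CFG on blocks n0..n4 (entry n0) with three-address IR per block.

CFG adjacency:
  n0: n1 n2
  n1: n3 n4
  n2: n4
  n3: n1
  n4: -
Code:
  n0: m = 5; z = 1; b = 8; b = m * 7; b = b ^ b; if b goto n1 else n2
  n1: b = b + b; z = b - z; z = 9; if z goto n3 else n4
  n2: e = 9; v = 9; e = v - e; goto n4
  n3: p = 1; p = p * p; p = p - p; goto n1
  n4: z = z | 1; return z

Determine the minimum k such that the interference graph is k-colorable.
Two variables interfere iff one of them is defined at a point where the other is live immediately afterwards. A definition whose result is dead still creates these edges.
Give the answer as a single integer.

Answer: 3

Working:
def/use:
  n0: def={b,m,z} ue=∅
  n1: def={b,z} ue={b,z}
  n2: def={e,v} ue=∅
  n3: def={p} ue=∅
  n4: def={z} ue={z}

Liveness:
  n0: in=∅ out={b,z}
  n1: in={b,z} out={b,z}
  n2: in={z} out={z}
  n3: in={b,z} out={b,z}
  n4: in={z} out=∅

Interference:
  b: {m,p,z}
  e: {v,z}
  m: {b,z}
  p: {b,z}
  v: {e,z}
  z: {b,e,m,p,v}

Registers:
  clique {b,m,z} ⇒ need ≥ 3
  3-colouring: c0={z}  c1={b,e}  c2={m,p,v}
  χ = 3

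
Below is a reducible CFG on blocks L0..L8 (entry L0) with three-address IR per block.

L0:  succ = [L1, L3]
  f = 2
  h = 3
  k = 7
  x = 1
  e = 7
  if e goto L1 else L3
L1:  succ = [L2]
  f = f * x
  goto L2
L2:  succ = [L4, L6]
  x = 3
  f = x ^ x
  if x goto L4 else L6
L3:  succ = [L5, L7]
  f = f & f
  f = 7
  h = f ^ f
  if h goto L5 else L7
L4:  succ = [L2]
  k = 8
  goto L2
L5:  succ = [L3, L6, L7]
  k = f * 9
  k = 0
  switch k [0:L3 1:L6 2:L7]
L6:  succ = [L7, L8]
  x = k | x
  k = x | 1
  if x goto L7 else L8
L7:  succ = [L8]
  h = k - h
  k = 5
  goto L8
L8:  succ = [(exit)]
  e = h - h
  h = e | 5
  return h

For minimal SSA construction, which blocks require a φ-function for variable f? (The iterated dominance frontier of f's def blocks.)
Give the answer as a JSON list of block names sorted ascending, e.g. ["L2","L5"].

Answer: ["L2", "L3", "L6", "L7", "L8"]

Working:
idom tree: L1←L0 L2←L1 L3←L0 L4←L2 L5←L3 L6←L0 L7←L0 L8←L0
Dom at joins:
  L2: preds {L1,L4}: {L0,L1} ∩ {L0,L1,L2,L4} = {L0,L1}; idom=L1
  L3: preds {L0,L5}: {L0} ∩ {L0,L3,L5} = {L0}; idom=L0
  L6: preds {L2,L5}: {L0,L1,L2} ∩ {L0,L3,L5} = {L0}; idom=L0
  L7: preds {L3,L5,L6}: {L0,L3} ∩ {L0,L3,L5} ∩ {L0,L6} = {L0}; idom=L0
  L8: preds {L6,L7}: {L0,L6} ∩ {L0,L7} = {L0}; idom=L0

DF walk-up:
  L2←L1: walk · to L1
  L2←L4: walk L4→L2 to L1
  L3←L0: walk · to L0
  L3←L5: walk L5→L3 to L0
  L6←L2: walk L2→L1 to L0
  L6←L5: walk L5→L3 to L0
  L7←L3: walk L3 to L0
  L7←L5: walk L5→L3 to L0
  L7←L6: walk L6 to L0
  L8←L6: walk L6 to L0
  L8←L7: walk L7 to L0
  L0: DF=∅
  L1: DF={L6}
  L2: DF={L2,L6}
  L3: DF={L3,L6,L7}
  L4: DF={L2}
  L5: DF={L3,L6,L7}
  L6: DF={L7,L8}
  L7: DF={L8}
  L8: DF=∅

φ for f: defs {L0,L1,L2,L3}
  DF⁺ = {L2,L3,L6,L7,L8}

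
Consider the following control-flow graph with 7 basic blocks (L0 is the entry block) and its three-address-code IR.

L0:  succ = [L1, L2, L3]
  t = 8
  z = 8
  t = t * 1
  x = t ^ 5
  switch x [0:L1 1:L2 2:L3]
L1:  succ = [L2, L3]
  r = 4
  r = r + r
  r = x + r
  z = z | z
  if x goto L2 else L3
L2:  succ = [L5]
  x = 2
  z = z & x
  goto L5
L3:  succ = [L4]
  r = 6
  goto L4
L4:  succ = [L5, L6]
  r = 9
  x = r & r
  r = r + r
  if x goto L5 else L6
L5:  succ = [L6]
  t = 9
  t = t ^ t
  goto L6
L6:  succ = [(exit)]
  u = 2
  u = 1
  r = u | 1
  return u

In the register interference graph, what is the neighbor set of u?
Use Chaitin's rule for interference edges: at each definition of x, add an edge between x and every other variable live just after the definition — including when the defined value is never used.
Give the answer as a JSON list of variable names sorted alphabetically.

Block summaries:
  L0: {t,x,z} / ∅
  L1: {r,z} / {x,z}
  L2: {x,z} / {z}
  L3: {r} / ∅
  L4: {r,x} / ∅
  L5: {t} / ∅
  L6: {r,u} / ∅

Live sets:
  L0 li=∅ lo={x,z}
  L1 li={x,z} lo={z}
  L2 li={z} lo=∅
  L3 li=∅ lo=∅
  L4 li=∅ lo=∅
  L5 li=∅ lo=∅
  L6 li=∅ lo=∅

Interference:
  r — {u,x,z}
  t — {z}
  u — {r}
  x — {r,z}
  z — {r,t,x}

N(u) = ["r"]

Answer: ["r"]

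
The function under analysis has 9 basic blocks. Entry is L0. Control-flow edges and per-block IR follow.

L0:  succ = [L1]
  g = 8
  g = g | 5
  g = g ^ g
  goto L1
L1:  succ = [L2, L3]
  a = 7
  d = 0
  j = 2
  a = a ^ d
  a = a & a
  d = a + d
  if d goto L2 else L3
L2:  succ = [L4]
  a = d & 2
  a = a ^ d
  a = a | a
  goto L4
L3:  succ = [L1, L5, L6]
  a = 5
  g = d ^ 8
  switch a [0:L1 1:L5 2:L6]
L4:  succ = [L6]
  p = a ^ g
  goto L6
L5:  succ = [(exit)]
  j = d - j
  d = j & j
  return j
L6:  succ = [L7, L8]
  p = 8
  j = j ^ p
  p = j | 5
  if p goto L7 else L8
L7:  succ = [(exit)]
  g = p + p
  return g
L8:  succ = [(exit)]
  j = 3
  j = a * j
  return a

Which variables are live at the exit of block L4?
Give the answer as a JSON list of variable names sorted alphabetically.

Answer: ["a", "j"]

Analysis:
def/use:
  L0 def {g} use ∅
  L1 def {a,d,j} use ∅
  L2 def {a} use {d}
  L3 def {a,g} use {d}
  L4 def {p} use {a,g}
  L5 def {d,j} use {d,j}
  L6 def {j,p} use {j}
  L7 def {g} use {p}
  L8 def {j} use {a}

Liveness:
  L0: in=∅ out={g}
  L1: in={g} out={d,g,j}
  L2: in={d,g,j} out={a,g,j}
  L3: in={d,j} out={a,d,g,j}
  L4: in={a,g,j} out={a,j}
  L5: in={d,j} out=∅
  L6: in={a,j} out={a,p}
  L7: in={p} out=∅
  L8: in={a} out=∅

live-out(L4) = ["a", "j"]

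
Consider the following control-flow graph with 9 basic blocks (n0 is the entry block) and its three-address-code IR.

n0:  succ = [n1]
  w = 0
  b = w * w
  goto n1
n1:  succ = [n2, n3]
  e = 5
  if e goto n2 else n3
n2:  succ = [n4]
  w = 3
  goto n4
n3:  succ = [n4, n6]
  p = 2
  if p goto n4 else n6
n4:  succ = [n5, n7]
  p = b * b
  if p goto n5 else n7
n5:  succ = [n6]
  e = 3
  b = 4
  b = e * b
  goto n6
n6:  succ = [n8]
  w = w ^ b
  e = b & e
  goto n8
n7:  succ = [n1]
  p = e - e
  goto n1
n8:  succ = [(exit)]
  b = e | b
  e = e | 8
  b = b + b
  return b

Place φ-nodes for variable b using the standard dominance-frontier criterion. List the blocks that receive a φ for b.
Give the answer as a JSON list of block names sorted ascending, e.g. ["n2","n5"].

idom tree: n1←n0 n2←n1 n3←n1 n4←n1 n5←n4 n6←n1 n7←n4 n8←n6
Join-block Dom:
  n1: preds {n0,n7}: {n0} ∩ {n0,n1,n4,n7} = {n0}; idom=n0
  n4: preds {n2,n3}: {n0,n1,n2} ∩ {n0,n1,n3} = {n0,n1}; idom=n1
  n6: preds {n3,n5}: {n0,n1,n3} ∩ {n0,n1,n4,n5} = {n0,n1}; idom=n1

Frontier:
  n1←n0: walk · to n0
  n1←n7: walk n7→n4→n1 to n0
  n4←n2: walk n2 to n1
  n4←n3: walk n3 to n1
  n6←n3: walk n3 to n1
  n6←n5: walk n5→n4 to n1
  n0 → ∅
  n1 → {n1}
  n2 → {n4}
  n3 → {n4,n6}
  n4 → {n1,n6}
  n5 → {n6}
  n6 → ∅
  n7 → {n1}
  n8 → ∅

φ for b: defs {n0,n5,n8}
  DF⁺ = {n6}

Answer: ["n6"]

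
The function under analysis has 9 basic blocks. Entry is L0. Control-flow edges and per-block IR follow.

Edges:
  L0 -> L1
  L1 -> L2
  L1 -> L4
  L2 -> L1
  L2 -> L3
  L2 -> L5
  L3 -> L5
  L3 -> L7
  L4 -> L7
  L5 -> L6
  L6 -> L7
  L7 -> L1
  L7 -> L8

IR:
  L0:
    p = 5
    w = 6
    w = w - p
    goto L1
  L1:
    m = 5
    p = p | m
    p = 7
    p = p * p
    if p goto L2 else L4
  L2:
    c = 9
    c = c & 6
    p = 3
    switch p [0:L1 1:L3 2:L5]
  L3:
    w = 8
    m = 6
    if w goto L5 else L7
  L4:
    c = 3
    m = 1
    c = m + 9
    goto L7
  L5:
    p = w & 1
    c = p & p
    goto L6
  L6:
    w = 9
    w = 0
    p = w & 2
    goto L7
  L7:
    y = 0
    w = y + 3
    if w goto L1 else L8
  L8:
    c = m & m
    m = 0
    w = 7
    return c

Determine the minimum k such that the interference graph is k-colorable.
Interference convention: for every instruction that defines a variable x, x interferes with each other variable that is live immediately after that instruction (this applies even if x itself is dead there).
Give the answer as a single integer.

Answer: 4

Working:
Block summaries:
  L0: {p,w} / ∅
  L1: {m,p} / {p}
  L2: {c,p} / ∅
  L3: {m,w} / ∅
  L4: {c,m} / ∅
  L5: {c,p} / {w}
  L6: {p,w} / ∅
  L7: {w,y} / ∅
  L8: {c,m,w} / {m}

Live sets:
  L0: in=∅ out={p,w}
  L1: in={p,w} out={m,p,w}
  L2: in={m,w} out={m,p,w}
  L3: in={p} out={m,p,w}
  L4: in={p} out={m,p}
  L5: in={m,w} out={m}
  L6: in={m} out={m,p}
  L7: in={m,p} out={m,p,w}
  L8: in={m} out=∅

Interference:
  c↔{m,p,w}
  m↔{c,p,w,y}
  p↔{c,m,w,y}
  w↔{c,m,p}
  y↔{m,p}

Registers:
  lower bound: {c,m,p,w} mutually conflict ⇒ χ ≥ 4
  assign c→R2 m→R0 p→R1 w→R3 y→R2 — no edge inside a register ⇒ χ ≤ 4
  χ = 4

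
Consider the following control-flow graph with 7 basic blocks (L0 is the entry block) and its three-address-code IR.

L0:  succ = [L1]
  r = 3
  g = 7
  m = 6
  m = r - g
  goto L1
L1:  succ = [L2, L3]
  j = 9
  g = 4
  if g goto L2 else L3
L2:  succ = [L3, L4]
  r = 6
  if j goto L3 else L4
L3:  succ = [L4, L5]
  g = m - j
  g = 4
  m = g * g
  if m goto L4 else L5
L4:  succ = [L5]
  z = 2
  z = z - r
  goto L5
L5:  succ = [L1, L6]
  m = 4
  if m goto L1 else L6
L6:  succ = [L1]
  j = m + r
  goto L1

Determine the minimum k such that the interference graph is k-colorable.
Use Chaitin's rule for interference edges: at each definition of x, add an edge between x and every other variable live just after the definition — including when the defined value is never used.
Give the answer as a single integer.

def/use:
  L0: def={g,m,r} ue=∅
  L1: def={g,j} ue=∅
  L2: def={r} ue={j}
  L3: def={g,m} ue={j,m}
  L4: def={z} ue={r}
  L5: def={m} ue=∅
  L6: def={j} ue={m,r}

Live sets:
  live L0: ∅→{m,r}
  live L1: {m,r}→{j,m,r}
  live L2: {j,m}→{j,m,r}
  live L3: {j,m,r}→{r}
  live L4: {r}→{r}
  live L5: {r}→{m,r}
  live L6: {m,r}→{m,r}

Interfere edges:
  g↔{j,m,r}
  j↔{g,m,r}
  m↔{g,j,r}
  r↔{g,j,m,z}
  z↔{r}

Registers:
  lower bound: {g,j,m,r} mutually conflict ⇒ χ ≥ 4
  4-colouring: R0={r}  R1={g,z}  R2={j}  R3={m}
  χ = 4

Answer: 4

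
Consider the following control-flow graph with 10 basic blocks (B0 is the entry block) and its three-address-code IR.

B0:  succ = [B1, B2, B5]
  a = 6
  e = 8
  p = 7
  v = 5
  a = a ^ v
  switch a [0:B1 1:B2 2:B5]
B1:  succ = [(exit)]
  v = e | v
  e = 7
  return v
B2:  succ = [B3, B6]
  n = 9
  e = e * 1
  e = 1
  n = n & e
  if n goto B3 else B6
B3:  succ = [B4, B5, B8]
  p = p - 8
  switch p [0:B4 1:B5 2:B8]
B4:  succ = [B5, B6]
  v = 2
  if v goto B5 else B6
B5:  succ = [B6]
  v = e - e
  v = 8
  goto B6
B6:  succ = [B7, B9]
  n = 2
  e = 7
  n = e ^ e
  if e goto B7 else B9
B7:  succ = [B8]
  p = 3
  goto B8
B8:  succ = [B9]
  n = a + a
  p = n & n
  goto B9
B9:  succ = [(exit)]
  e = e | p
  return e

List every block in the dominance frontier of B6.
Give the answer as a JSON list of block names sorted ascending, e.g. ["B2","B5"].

idom tree: B1←B0 B2←B0 B3←B2 B4←B3 B5←B0 B6←B0 B7←B6 B8←B0 B9←B0
Dom at joins:
  B5: preds {B0,B3,B4}: {B0} ∩ {B0,B2,B3} ∩ {B0,B2,B3,B4} = {B0}; idom=B0
  B6: preds {B2,B4,B5}: {B0,B2} ∩ {B0,B2,B3,B4} ∩ {B0,B5} = {B0}; idom=B0
  B8: preds {B3,B7}: {B0,B2,B3} ∩ {B0,B6,B7} = {B0}; idom=B0
  B9: preds {B6,B8}: {B0,B6} ∩ {B0,B8} = {B0}; idom=B0

DF derivation:
  B5←B0: walk · to B0
  B5←B3: walk B3→B2 to B0
  B5←B4: walk B4→B3→B2 to B0
  B6←B2: walk B2 to B0
  B6←B4: walk B4→B3→B2 to B0
  B6←B5: walk B5 to B0
  B8←B3: walk B3→B2 to B0
  B8←B7: walk B7→B6 to B0
  B9←B6: walk B6 to B0
  B9←B8: walk B8 to B0
  B0: DF=∅
  B1: DF=∅
  B2: DF={B5,B6,B8}
  B3: DF={B5,B6,B8}
  B4: DF={B5,B6}
  B5: DF={B6}
  B6: DF={B8,B9}
  B7: DF={B8}
  B8: DF={B9}
  B9: DF=∅

DF(B6) = ["B8", "B9"]

Answer: ["B8", "B9"]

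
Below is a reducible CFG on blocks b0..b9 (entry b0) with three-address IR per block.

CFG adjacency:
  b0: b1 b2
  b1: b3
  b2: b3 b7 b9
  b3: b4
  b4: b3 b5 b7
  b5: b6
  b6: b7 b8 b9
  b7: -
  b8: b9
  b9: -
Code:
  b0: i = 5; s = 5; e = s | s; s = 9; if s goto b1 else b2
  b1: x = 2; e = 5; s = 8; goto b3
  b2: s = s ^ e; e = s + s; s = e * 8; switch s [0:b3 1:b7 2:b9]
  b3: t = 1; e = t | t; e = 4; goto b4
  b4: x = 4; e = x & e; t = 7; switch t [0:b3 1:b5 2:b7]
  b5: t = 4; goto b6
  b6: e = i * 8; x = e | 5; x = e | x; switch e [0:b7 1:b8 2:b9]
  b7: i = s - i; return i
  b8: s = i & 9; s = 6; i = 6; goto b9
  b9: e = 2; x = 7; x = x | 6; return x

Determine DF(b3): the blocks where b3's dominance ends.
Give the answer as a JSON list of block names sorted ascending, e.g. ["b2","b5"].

idom tree: b1←b0 b2←b0 b3←b0 b4←b3 b5←b4 b6←b5 b7←b0 b8←b6 b9←b0
Join-block Dom:
  b3: preds {b1,b2,b4}: {b0,b1} ∩ {b0,b2} ∩ {b0,b3,b4} = {b0}; idom=b0
  b7: preds {b2,b4,b6}: {b0,b2} ∩ {b0,b3,b4} ∩ {b0,b3,b4,b5,b6} = {b0}; idom=b0
  b9: preds {b2,b6,b8}: {b0,b2} ∩ {b0,b3,b4,b5,b6} ∩ {b0,b3,b4,b5,b6,b8} = {b0}; idom=b0

Frontier:
  b3←b1: walk b1 to b0
  b3←b2: walk b2 to b0
  b3←b4: walk b4→b3 to b0
  b7←b2: walk b2 to b0
  b7←b4: walk b4→b3 to b0
  b7←b6: walk b6→b5→b4→b3 to b0
  b9←b2: walk b2 to b0
  b9←b6: walk b6→b5→b4→b3 to b0
  b9←b8: walk b8→b6→b5→b4→b3 to b0
  b0 → ∅
  b1 → {b3}
  b2 → {b3,b7,b9}
  b3 → {b3,b7,b9}
  b4 → {b3,b7,b9}
  b5 → {b7,b9}
  b6 → {b7,b9}
  b7 → ∅
  b8 → {b9}
  b9 → ∅

DF(b3) = ["b3", "b7", "b9"]

Answer: ["b3", "b7", "b9"]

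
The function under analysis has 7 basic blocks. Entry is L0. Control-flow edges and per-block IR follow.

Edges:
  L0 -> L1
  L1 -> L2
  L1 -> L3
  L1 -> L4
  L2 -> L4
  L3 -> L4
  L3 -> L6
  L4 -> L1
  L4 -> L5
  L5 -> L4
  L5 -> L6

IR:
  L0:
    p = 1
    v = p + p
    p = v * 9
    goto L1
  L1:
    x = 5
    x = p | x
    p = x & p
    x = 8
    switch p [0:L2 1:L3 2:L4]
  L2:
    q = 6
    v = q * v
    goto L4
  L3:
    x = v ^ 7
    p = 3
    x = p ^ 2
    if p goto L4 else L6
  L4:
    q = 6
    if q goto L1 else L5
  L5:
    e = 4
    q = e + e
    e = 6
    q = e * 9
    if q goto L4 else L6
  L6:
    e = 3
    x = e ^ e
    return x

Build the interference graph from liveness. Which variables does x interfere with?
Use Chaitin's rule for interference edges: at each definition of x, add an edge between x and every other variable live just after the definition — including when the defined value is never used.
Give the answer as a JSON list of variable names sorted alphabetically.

Answer: ["p", "v"]

Working:
Block summaries:
  L0 def {p,v} use ∅
  L1 def {p,x} use {p}
  L2 def {q,v} use {v}
  L3 def {p,x} use {v}
  L4 def {q} use ∅
  L5 def {e,q} use ∅
  L6 def {e,x} use ∅

Backward fixpoint:
  L0 li=∅ lo={p,v}
  L1 li={p,v} lo={p,v}
  L2 li={p,v} lo={p,v}
  L3 li={v} lo={p,v}
  L4 li={p,v} lo={p,v}
  L5 li={p,v} lo={p,v}
  L6 li=∅ lo=∅

Conflict graph:
  e: {p,v}
  p: {e,q,v,x}
  q: {p,v}
  v: {e,p,q,x}
  x: {p,v}

N(x) = ["p", "v"]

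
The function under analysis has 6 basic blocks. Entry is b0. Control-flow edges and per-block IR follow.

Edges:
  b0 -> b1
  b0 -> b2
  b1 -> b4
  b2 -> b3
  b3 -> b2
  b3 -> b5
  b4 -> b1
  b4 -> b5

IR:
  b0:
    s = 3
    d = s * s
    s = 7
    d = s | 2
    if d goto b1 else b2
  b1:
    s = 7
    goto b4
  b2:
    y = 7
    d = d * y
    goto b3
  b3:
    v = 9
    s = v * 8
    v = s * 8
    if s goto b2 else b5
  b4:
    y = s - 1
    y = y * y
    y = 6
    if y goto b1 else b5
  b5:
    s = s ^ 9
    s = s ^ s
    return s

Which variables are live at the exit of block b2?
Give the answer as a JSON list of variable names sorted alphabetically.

Answer: ["d"]

Derivation:
Per-block:
  b0 def {d,s} use ∅
  b1 def {s} use ∅
  b2 def {d,y} use {d}
  b3 def {s,v} use ∅
  b4 def {y} use {s}
  b5 def {s} use {s}

Liveness:
  b0 li=∅ lo={d}
  b1 li=∅ lo={s}
  b2 li={d} lo={d}
  b3 li={d} lo={d,s}
  b4 li={s} lo={s}
  b5 li={s} lo=∅

live-out(b2) = ["d"]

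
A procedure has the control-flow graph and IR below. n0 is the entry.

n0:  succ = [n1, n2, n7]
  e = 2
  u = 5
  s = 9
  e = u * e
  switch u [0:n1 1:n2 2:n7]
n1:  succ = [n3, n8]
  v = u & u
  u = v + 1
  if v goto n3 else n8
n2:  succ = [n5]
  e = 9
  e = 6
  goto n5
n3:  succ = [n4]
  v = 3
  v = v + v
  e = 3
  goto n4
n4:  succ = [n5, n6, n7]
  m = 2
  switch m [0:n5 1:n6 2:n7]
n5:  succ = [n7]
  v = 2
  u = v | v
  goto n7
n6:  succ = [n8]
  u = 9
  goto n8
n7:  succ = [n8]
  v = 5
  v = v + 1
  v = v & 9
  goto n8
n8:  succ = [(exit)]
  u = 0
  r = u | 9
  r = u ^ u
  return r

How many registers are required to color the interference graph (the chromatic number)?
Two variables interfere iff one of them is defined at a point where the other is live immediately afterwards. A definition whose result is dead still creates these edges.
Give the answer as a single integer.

Answer: 3

Derivation:
Per-block:
  n0: {e,s,u} / ∅
  n1: {u,v} / {u}
  n2: {e} / ∅
  n3: {e,v} / ∅
  n4: {m} / ∅
  n5: {u,v} / ∅
  n6: {u} / ∅
  n7: {v} / ∅
  n8: {r,u} / ∅

Live sets:
  n0 li=∅ lo={u}
  n1 li={u} lo=∅
  n2 li=∅ lo=∅
  n3 li=∅ lo=∅
  n4 li=∅ lo=∅
  n5 li=∅ lo=∅
  n6 li=∅ lo=∅
  n7 li=∅ lo=∅
  n8 li=∅ lo=∅

Interfere edges:
  e↔{s,u}
  m↔∅
  r↔{u}
  s↔{e,u}
  u↔{e,r,s,v}
  v↔{u}

Colouring:
  {e,s,u} pairwise interfere (3-clique) ⇒ χ ≥ 3
  assign e→R1 m→R0 r→R1 s→R2 u→R0 v→R1 — no edge inside a register ⇒ χ ≤ 3
  χ = 3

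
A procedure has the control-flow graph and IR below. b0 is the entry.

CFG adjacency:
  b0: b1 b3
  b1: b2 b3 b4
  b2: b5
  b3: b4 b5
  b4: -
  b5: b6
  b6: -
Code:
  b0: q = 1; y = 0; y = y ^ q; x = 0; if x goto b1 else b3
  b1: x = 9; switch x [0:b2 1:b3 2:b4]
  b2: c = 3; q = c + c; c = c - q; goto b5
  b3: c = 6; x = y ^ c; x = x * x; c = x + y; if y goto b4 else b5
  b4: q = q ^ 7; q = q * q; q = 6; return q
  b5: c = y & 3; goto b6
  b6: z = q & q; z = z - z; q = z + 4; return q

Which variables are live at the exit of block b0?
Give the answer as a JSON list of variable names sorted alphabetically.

Answer: ["q", "y"]

Analysis:
def/use:
  b0: def={q,x,y} ue=∅
  b1: def={x} ue=∅
  b2: def={c,q} ue=∅
  b3: def={c,x} ue={y}
  b4: def={q} ue={q}
  b5: def={c} ue={y}
  b6: def={q,z} ue={q}

Liveness:
  b0 li=∅ lo={q,y}
  b1 li={q,y} lo={q,y}
  b2 li={y} lo={q,y}
  b3 li={q,y} lo={q,y}
  b4 li={q} lo=∅
  b5 li={q,y} lo={q}
  b6 li={q} lo=∅

live-out(b0) = ["q", "y"]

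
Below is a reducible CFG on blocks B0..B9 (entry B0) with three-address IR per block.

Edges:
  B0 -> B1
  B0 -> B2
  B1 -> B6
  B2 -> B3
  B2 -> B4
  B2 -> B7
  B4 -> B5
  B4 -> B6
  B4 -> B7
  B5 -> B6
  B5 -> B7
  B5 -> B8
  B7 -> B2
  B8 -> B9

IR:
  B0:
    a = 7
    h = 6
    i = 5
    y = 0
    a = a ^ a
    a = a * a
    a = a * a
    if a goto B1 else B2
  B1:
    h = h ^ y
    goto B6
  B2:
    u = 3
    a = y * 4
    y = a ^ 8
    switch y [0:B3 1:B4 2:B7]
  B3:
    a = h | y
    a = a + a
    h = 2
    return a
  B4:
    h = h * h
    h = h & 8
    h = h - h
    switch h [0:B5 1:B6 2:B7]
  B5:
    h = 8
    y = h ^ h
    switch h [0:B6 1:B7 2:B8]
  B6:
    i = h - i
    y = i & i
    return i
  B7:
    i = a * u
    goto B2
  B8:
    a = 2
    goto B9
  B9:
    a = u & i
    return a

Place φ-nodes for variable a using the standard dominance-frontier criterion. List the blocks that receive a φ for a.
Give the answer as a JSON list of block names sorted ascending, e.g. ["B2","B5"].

Answer: ["B2", "B6"]

Derivation:
idom tree: B1←B0 B2←B0 B3←B2 B4←B2 B5←B4 B6←B0 B7←B2 B8←B5 B9←B8
Dom at joins:
  B2: preds {B0,B7}: {B0} ∩ {B0,B2,B7} = {B0}; idom=B0
  B6: preds {B1,B4,B5}: {B0,B1} ∩ {B0,B2,B4} ∩ {B0,B2,B4,B5} = {B0}; idom=B0
  B7: preds {B2,B4,B5}: {B0,B2} ∩ {B0,B2,B4} ∩ {B0,B2,B4,B5} = {B0,B2}; idom=B2

DF walk-up:
  B2←B0: walk · to B0
  B2←B7: walk B7→B2 to B0
  B6←B1: walk B1 to B0
  B6←B4: walk B4→B2 to B0
  B6←B5: walk B5→B4→B2 to B0
  B7←B2: walk · to B2
  B7←B4: walk B4 to B2
  B7←B5: walk B5→B4 to B2
  DF(B0)=∅
  DF(B1)={B6}
  DF(B2)={B2,B6}
  DF(B3)=∅
  DF(B4)={B6,B7}
  DF(B5)={B6,B7}
  DF(B6)=∅
  DF(B7)={B2}
  DF(B8)=∅
  DF(B9)=∅

φ for a: defs {B0,B2,B3,B8,B9}
  DF⁺ = {B2,B6}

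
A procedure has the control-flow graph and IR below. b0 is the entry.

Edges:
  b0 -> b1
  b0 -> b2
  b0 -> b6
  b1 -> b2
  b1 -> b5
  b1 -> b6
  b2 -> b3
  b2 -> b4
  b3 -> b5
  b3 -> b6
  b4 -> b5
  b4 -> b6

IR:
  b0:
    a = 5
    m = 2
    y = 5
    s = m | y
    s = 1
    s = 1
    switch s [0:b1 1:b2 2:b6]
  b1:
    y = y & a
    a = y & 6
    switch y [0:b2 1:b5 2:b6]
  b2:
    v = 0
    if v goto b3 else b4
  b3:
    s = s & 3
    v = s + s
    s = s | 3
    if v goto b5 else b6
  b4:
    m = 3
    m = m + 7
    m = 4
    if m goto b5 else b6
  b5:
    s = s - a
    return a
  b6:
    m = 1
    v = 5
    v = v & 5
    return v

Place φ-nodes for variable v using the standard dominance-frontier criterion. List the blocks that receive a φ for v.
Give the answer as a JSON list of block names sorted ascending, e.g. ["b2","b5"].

idom tree: b1←b0 b2←b0 b3←b2 b4←b2 b5←b0 b6←b0
Dom at joins:
  b2: preds {b0,b1}: {b0} ∩ {b0,b1} = {b0}; idom=b0
  b5: preds {b1,b3,b4}: {b0,b1} ∩ {b0,b2,b3} ∩ {b0,b2,b4} = {b0}; idom=b0
  b6: preds {b0,b1,b3,b4}: {b0} ∩ {b0,b1} ∩ {b0,b2,b3} ∩ {b0,b2,b4} = {b0}; idom=b0

DF walk-up:
  join b2 pred b0: · stop@b0
  join b2 pred b1: b1 stop@b0
  join b5 pred b1: b1 stop@b0
  join b5 pred b3: b3→b2 stop@b0
  join b5 pred b4: b4→b2 stop@b0
  join b6 pred b0: · stop@b0
  join b6 pred b1: b1 stop@b0
  join b6 pred b3: b3→b2 stop@b0
  join b6 pred b4: b4→b2 stop@b0
  b0 → ∅
  b1 → {b2,b5,b6}
  b2 → {b5,b6}
  b3 → {b5,b6}
  b4 → {b5,b6}
  b5 → ∅
  b6 → ∅

φ for v: defs {b2,b3,b6}
  DF⁺ = {b5,b6}

Answer: ["b5", "b6"]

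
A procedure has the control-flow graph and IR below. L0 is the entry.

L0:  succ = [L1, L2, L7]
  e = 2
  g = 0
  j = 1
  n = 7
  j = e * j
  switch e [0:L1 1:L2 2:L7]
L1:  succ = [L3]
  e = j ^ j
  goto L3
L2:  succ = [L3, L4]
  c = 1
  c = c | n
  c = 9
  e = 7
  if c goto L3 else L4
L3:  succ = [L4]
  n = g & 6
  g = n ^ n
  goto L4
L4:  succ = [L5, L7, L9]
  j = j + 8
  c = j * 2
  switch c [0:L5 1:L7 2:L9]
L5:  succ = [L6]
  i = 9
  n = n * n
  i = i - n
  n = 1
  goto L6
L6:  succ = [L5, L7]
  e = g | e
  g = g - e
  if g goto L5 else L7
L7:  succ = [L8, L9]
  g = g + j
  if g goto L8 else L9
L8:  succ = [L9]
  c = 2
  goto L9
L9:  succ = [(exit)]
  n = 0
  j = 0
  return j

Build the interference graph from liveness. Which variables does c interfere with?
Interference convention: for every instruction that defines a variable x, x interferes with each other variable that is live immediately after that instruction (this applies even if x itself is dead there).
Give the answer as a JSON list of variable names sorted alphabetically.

Answer: ["e", "g", "j", "n"]

Working:
def/use:
  L0 def {e,g,j,n} use ∅
  L1 def {e} use {j}
  L2 def {c,e} use {n}
  L3 def {g,n} use {g}
  L4 def {c,j} use {j}
  L5 def {i,n} use {n}
  L6 def {e,g} use {e,g}
  L7 def {g} use {g,j}
  L8 def {c} use ∅
  L9 def {j,n} use ∅

Backward fixpoint:
  live L0: ∅→{g,j,n}
  live L1: {g,j}→{e,g,j}
  live L2: {g,j,n}→{e,g,j,n}
  live L3: {e,g,j}→{e,g,j,n}
  live L4: {e,g,j,n}→{e,g,j,n}
  live L5: {e,g,j,n}→{e,g,j,n}
  live L6: {e,g,j,n}→{e,g,j,n}
  live L7: {g,j}→∅
  live L8: ∅→∅
  live L9: ∅→∅

Interference:
  c: {e,g,j,n}
  e: {c,g,i,j,n}
  g: {c,e,i,j,n}
  i: {e,g,j,n}
  j: {c,e,g,i,n}
  n: {c,e,g,i,j}

N(c) = ["e", "g", "j", "n"]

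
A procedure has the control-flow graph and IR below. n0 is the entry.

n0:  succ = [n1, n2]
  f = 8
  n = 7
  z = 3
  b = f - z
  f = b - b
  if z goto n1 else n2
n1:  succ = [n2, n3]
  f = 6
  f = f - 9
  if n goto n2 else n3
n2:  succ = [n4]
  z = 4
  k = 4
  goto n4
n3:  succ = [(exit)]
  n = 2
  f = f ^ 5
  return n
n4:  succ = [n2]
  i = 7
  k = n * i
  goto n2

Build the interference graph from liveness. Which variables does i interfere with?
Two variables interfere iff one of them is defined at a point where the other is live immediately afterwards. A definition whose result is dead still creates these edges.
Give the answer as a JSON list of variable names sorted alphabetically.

Per-block:
  n0 def {b,f,n,z} use ∅
  n1 def {f} use {n}
  n2 def {k,z} use ∅
  n3 def {f,n} use {f}
  n4 def {i,k} use {n}

Live sets:
  n0 li=∅ lo={n}
  n1 li={n} lo={f,n}
  n2 li={n} lo={n}
  n3 li={f} lo=∅
  n4 li={n} lo={n}

Interfere edges:
  b — {n,z}
  f — {n,z}
  i — {n}
  k — {n}
  n — {b,f,i,k,z}
  z — {b,f,n}

N(i) = ["n"]

Answer: ["n"]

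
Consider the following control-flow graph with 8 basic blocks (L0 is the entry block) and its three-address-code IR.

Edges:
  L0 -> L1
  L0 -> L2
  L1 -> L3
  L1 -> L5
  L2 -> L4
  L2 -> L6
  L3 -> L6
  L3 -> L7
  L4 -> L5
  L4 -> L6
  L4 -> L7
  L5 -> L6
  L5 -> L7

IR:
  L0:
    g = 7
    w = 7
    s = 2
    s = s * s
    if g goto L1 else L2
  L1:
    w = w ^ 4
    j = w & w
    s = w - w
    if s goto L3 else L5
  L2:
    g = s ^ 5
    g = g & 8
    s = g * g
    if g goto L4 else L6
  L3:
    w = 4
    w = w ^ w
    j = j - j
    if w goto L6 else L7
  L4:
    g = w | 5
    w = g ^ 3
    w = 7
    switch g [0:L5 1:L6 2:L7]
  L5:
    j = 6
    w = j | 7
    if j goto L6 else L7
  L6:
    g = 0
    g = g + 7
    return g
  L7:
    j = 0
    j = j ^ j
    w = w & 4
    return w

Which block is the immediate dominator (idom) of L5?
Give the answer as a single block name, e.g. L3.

idom tree: L1←L0 L2←L0 L3←L1 L4←L2 L5←L0 L6←L0 L7←L0
Join-block Dom:
  L5: preds {L1,L4}: {L0,L1} ∩ {L0,L2,L4} = {L0}; idom=L0
  L6: preds {L2,L3,L4,L5}: {L0,L2} ∩ {L0,L1,L3} ∩ {L0,L2,L4} ∩ {L0,L5} = {L0}; idom=L0
  L7: preds {L3,L4,L5}: {L0,L1,L3} ∩ {L0,L2,L4} ∩ {L0,L5} = {L0}; idom=L0

idom(L5) = L0

Answer: L0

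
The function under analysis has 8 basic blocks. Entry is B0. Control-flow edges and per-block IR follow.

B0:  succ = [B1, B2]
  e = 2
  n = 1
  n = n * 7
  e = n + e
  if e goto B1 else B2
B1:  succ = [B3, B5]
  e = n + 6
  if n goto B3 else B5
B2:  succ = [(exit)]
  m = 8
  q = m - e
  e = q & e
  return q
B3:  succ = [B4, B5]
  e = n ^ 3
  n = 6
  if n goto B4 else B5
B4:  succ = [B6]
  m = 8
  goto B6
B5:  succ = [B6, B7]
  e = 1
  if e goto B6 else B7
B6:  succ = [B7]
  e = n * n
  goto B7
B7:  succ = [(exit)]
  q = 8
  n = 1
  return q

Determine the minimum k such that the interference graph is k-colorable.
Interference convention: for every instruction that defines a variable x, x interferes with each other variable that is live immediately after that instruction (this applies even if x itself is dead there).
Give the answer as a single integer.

def/use:
  B0: def={e,n} ue=∅
  B1: def={e} ue={n}
  B2: def={e,m,q} ue={e}
  B3: def={e,n} ue={n}
  B4: def={m} ue=∅
  B5: def={e} ue=∅
  B6: def={e} ue={n}
  B7: def={n,q} ue=∅

Backward fixpoint:
  B0: in=∅ out={e,n}
  B1: in={n} out={n}
  B2: in={e} out=∅
  B3: in={n} out={n}
  B4: in={n} out={n}
  B5: in={n} out={n}
  B6: in={n} out=∅
  B7: in=∅ out=∅

Interfere edges:
  e: {m,n,q}
  m: {e,n}
  n: {e,m,q}
  q: {e,n}

Chromatic number:
  {e,m,n} pairwise interfere (3-clique) ⇒ χ ≥ 3
  assign e→R0 m→R2 n→R1 q→R2 — no edge inside a register ⇒ χ ≤ 3
  χ = 3

Answer: 3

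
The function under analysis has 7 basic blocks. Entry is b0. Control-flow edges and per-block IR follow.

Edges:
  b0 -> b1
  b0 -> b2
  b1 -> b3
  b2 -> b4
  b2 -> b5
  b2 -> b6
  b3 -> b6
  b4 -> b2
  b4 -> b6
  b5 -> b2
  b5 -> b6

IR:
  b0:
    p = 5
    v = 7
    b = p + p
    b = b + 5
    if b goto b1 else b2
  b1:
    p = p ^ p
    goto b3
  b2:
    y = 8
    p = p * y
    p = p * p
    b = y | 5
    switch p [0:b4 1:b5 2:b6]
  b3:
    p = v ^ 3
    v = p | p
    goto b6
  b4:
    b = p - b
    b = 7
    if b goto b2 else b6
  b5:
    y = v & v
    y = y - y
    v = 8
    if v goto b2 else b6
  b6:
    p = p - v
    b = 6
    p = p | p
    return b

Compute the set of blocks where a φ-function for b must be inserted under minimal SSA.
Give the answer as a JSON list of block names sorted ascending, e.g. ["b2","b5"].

Answer: ["b2", "b6"]

Working:
idom tree: b1←b0 b2←b0 b3←b1 b4←b2 b5←b2 b6←b0
Join-block Dom:
  b2: preds {b0,b4,b5}: {b0} ∩ {b0,b2,b4} ∩ {b0,b2,b5} = {b0}; idom=b0
  b6: preds {b2,b3,b4,b5}: {b0,b2} ∩ {b0,b1,b3} ∩ {b0,b2,b4} ∩ {b0,b2,b5} = {b0}; idom=b0

DF derivation:
  join b2 pred b0: · stop@b0
  join b2 pred b4: b4→b2 stop@b0
  join b2 pred b5: b5→b2 stop@b0
  join b6 pred b2: b2 stop@b0
  join b6 pred b3: b3→b1 stop@b0
  join b6 pred b4: b4→b2 stop@b0
  join b6 pred b5: b5→b2 stop@b0
  b0 → ∅
  b1 → {b6}
  b2 → {b2,b6}
  b3 → {b6}
  b4 → {b2,b6}
  b5 → {b2,b6}
  b6 → ∅

φ for b: defs {b0,b2,b4,b6}
  DF⁺ = {b2,b6}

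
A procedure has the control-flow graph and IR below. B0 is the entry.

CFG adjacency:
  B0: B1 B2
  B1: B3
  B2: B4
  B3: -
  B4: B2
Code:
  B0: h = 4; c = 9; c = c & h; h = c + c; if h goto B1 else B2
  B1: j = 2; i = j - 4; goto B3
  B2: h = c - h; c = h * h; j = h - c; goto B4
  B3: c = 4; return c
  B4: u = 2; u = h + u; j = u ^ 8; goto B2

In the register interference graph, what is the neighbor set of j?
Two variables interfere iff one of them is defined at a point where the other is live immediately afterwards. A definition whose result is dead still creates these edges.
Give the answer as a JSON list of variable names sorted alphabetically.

Answer: ["c", "h"]

Working:
def/use:
  B0 def {c,h} use ∅
  B1 def {i,j} use ∅
  B2 def {c,h,j} use {c,h}
  B3 def {c} use ∅
  B4 def {j,u} use {h}

Backward fixpoint:
  B0: in=∅ out={c,h}
  B1: in=∅ out=∅
  B2: in={c,h} out={c,h}
  B3: in=∅ out=∅
  B4: in={c,h} out={c,h}

Conflict graph:
  c — {h,j,u}
  h — {c,j,u}
  i — ∅
  j — {c,h}
  u — {c,h}

N(j) = ["c", "h"]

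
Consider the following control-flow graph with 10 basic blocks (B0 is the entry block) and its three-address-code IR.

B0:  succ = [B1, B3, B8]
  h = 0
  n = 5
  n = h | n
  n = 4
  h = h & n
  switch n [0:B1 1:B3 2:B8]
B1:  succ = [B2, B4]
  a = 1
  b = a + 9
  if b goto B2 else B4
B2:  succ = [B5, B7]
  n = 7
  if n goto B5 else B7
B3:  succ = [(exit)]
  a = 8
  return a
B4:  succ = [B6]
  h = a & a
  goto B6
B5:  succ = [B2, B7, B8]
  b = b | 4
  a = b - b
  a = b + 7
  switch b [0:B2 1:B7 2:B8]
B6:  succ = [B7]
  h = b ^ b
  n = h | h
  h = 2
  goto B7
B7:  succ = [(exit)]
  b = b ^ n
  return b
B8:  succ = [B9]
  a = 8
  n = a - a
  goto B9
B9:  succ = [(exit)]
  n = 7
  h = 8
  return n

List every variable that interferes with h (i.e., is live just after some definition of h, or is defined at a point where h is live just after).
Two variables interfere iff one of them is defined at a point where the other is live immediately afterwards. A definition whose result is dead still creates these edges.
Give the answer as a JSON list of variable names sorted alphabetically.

Answer: ["b", "n"]

Derivation:
def/use:
  B0: def={h,n} ue=∅
  B1: def={a,b} ue=∅
  B2: def={n} ue=∅
  B3: def={a} ue=∅
  B4: def={h} ue={a}
  B5: def={a,b} ue={b}
  B6: def={h,n} ue={b}
  B7: def={b} ue={b,n}
  B8: def={a,n} ue=∅
  B9: def={h,n} ue=∅

Live sets:
  B0 li=∅ lo=∅
  B1 li=∅ lo={a,b}
  B2 li={b} lo={b,n}
  B3 li=∅ lo=∅
  B4 li={a,b} lo={b}
  B5 li={b,n} lo={b,n}
  B6 li={b} lo={b,n}
  B7 li={b,n} lo=∅
  B8 li=∅ lo=∅
  B9 li=∅ lo=∅

Conflict graph:
  a↔{b,n}
  b↔{a,h,n}
  h↔{b,n}
  n↔{a,b,h}

N(h) = ["b", "n"]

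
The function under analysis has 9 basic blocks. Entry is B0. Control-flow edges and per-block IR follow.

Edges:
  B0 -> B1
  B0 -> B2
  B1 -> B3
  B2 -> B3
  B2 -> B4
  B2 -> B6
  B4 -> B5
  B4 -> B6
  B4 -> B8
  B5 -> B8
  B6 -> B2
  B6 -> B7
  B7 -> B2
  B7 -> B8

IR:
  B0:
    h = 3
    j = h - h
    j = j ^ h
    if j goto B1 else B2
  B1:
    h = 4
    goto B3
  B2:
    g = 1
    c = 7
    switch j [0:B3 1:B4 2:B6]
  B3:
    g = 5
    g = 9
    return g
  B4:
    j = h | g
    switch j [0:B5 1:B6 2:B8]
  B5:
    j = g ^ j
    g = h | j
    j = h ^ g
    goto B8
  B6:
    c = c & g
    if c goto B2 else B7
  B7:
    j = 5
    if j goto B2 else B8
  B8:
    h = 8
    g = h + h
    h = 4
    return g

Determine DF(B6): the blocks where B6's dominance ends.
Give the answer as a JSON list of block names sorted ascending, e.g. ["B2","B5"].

Answer: ["B2", "B8"]

Derivation:
idom tree: B1←B0 B2←B0 B3←B0 B4←B2 B5←B4 B6←B2 B7←B6 B8←B2
Dom at joins:
  B2: preds {B0,B6,B7}: {B0} ∩ {B0,B2,B6} ∩ {B0,B2,B6,B7} = {B0}; idom=B0
  B3: preds {B1,B2}: {B0,B1} ∩ {B0,B2} = {B0}; idom=B0
  B6: preds {B2,B4}: {B0,B2} ∩ {B0,B2,B4} = {B0,B2}; idom=B2
  B8: preds {B4,B5,B7}: {B0,B2,B4} ∩ {B0,B2,B4,B5} ∩ {B0,B2,B6,B7} = {B0,B2}; idom=B2

Frontier:
  join B2 pred B0: · stop@B0
  join B2 pred B6: B6→B2 stop@B0
  join B2 pred B7: B7→B6→B2 stop@B0
  join B3 pred B1: B1 stop@B0
  join B3 pred B2: B2 stop@B0
  join B6 pred B2: · stop@B2
  join B6 pred B4: B4 stop@B2
  join B8 pred B4: B4 stop@B2
  join B8 pred B5: B5→B4 stop@B2
  join B8 pred B7: B7→B6 stop@B2
  DF(B0)=∅
  DF(B1)={B3}
  DF(B2)={B2,B3}
  DF(B3)=∅
  DF(B4)={B6,B8}
  DF(B5)={B8}
  DF(B6)={B2,B8}
  DF(B7)={B2,B8}
  DF(B8)=∅

DF(B6) = ["B2", "B8"]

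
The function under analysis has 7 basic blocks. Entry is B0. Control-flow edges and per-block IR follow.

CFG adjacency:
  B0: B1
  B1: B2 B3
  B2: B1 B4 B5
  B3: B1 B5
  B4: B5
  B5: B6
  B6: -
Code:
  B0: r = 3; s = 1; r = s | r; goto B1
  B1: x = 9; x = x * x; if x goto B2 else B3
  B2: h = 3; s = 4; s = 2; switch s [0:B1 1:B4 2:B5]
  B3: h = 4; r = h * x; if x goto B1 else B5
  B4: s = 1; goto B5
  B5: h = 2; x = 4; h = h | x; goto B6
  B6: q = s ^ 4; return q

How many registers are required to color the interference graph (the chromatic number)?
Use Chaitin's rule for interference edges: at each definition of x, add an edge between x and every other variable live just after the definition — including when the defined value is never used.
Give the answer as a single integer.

Per-block:
  B0 def {r,s} use ∅
  B1 def {x} use ∅
  B2 def {h,s} use ∅
  B3 def {h,r} use {x}
  B4 def {s} use ∅
  B5 def {h,x} use ∅
  B6 def {q} use {s}

Backward fixpoint:
  live B0: ∅→{s}
  live B1: {s}→{s,x}
  live B2: ∅→{s}
  live B3: {s,x}→{s}
  live B4: ∅→{s}
  live B5: {s}→{s}
  live B6: {s}→∅

Interference:
  h — {s,x}
  q — ∅
  r — {s,x}
  s — {h,r,x}
  x — {h,r,s}

Chromatic number:
  clique {h,s,x} ⇒ need ≥ 3
  assign h→R2 q→R0 r→R2 s→R0 x→R1 — no edge inside a register ⇒ χ ≤ 3
  χ = 3

Answer: 3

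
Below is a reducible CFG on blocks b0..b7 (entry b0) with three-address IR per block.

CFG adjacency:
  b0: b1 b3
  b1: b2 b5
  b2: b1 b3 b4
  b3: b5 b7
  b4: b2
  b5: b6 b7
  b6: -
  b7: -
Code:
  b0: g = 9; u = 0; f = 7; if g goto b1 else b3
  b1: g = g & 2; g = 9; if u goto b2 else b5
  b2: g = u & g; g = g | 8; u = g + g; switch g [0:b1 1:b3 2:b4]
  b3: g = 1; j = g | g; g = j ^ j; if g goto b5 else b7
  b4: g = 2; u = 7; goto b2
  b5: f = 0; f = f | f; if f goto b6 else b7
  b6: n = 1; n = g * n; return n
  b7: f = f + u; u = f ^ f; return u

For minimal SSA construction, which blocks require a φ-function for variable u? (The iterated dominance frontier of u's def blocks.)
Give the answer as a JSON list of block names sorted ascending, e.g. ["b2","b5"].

Answer: ["b1", "b2", "b3", "b5", "b7"]

Derivation:
idom tree: b1←b0 b2←b1 b3←b0 b4←b2 b5←b0 b6←b5 b7←b0
Dom∩ at merges:
  b1: preds {b0,b2}: {b0} ∩ {b0,b1,b2} = {b0}; idom=b0
  b2: preds {b1,b4}: {b0,b1} ∩ {b0,b1,b2,b4} = {b0,b1}; idom=b1
  b3: preds {b0,b2}: {b0} ∩ {b0,b1,b2} = {b0}; idom=b0
  b5: preds {b1,b3}: {b0,b1} ∩ {b0,b3} = {b0}; idom=b0
  b7: preds {b3,b5}: {b0,b3} ∩ {b0,b5} = {b0}; idom=b0

DF derivation:
  join b1 pred b0: · stop@b0
  join b1 pred b2: b2→b1 stop@b0
  join b2 pred b1: · stop@b1
  join b2 pred b4: b4→b2 stop@b1
  join b3 pred b0: · stop@b0
  join b3 pred b2: b2→b1 stop@b0
  join b5 pred b1: b1 stop@b0
  join b5 pred b3: b3 stop@b0
  join b7 pred b3: b3 stop@b0
  join b7 pred b5: b5 stop@b0
  b0 → ∅
  b1 → {b1,b3,b5}
  b2 → {b1,b2,b3}
  b3 → {b5,b7}
  b4 → {b2}
  b5 → {b7}
  b6 → ∅
  b7 → ∅

φ for u: defs {b0,b2,b4,b7}
  DF⁺ = {b1,b2,b3,b5,b7}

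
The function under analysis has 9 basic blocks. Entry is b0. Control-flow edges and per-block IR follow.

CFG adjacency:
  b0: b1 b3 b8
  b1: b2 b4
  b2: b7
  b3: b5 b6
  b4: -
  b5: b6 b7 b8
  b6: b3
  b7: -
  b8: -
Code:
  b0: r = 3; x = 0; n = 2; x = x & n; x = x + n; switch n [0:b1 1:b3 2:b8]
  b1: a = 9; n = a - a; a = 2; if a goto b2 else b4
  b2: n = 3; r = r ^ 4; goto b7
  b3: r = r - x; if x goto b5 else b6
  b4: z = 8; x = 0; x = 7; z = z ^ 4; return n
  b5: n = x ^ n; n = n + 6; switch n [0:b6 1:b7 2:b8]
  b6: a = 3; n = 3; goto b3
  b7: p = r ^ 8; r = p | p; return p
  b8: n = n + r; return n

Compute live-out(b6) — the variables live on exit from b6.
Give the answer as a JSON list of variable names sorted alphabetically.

def/use:
  b0 def {n,r,x} use ∅
  b1 def {a,n} use ∅
  b2 def {n,r} use {r}
  b3 def {r} use {r,x}
  b4 def {x,z} use {n}
  b5 def {n} use {n,x}
  b6 def {a,n} use ∅
  b7 def {p,r} use {r}
  b8 def {n} use {n,r}

Live sets:
  b0: in=∅ out={n,r,x}
  b1: in={r} out={n,r}
  b2: in={r} out={r}
  b3: in={n,r,x} out={n,r,x}
  b4: in={n} out=∅
  b5: in={n,r,x} out={n,r,x}
  b6: in={r,x} out={n,r,x}
  b7: in={r} out=∅
  b8: in={n,r} out=∅

live-out(b6) = ["n", "r", "x"]

Answer: ["n", "r", "x"]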